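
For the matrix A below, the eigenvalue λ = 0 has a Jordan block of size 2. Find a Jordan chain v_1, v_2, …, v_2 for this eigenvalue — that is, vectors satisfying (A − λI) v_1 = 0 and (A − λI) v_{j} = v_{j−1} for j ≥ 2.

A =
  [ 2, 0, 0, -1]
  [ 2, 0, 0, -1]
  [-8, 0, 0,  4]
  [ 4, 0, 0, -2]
A Jordan chain for λ = 0 of length 2:
v_1 = (2, 2, -8, 4)ᵀ
v_2 = (1, 0, 0, 0)ᵀ

Let N = A − (0)·I. We want v_2 with N^2 v_2 = 0 but N^1 v_2 ≠ 0; then v_{j-1} := N · v_j for j = 2, …, 2.

Pick v_2 = (1, 0, 0, 0)ᵀ.
Then v_1 = N · v_2 = (2, 2, -8, 4)ᵀ.

Sanity check: (A − (0)·I) v_1 = (0, 0, 0, 0)ᵀ = 0. ✓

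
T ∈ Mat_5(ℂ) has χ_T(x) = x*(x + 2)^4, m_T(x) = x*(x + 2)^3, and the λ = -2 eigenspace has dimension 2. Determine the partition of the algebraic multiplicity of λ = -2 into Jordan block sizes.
Block sizes for λ = -2: [3, 1]

Step 1 — from the characteristic polynomial, algebraic multiplicity of λ = -2 is 4. From dim ker(T − (-2)·I) = 2, there are exactly 2 Jordan blocks for λ = -2.
Step 2 — from the minimal polynomial, the factor (x + 2)^3 tells us the largest block for λ = -2 has size 3.
Step 3 — with total size 4, 2 blocks, and largest block 3, the block sizes (in nonincreasing order) are [3, 1].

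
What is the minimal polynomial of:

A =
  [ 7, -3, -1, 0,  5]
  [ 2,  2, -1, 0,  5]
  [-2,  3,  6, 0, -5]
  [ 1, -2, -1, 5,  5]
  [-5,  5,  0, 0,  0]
x^3 - 10*x^2 + 25*x

The characteristic polynomial is χ_A(x) = x*(x - 5)^4, so the eigenvalues are known. The minimal polynomial is
  m_A(x) = Π_λ (x − λ)^{k_λ}
where k_λ is the size of the *largest* Jordan block for λ (equivalently, the smallest k with (A − λI)^k v = 0 for every generalised eigenvector v of λ).

  λ = 0: largest Jordan block has size 1, contributing (x − 0)
  λ = 5: largest Jordan block has size 2, contributing (x − 5)^2

So m_A(x) = x*(x - 5)^2 = x^3 - 10*x^2 + 25*x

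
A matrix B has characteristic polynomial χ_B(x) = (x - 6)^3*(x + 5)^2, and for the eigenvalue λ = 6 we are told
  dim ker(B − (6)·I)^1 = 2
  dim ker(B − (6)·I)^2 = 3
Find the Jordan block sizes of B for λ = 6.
Block sizes for λ = 6: [2, 1]

From the dimensions of kernels of powers, the number of Jordan blocks of size at least j is d_j − d_{j−1} where d_j = dim ker(N^j) (with d_0 = 0). Computing the differences gives [2, 1].
The number of blocks of size exactly k is (#blocks of size ≥ k) − (#blocks of size ≥ k + 1), so the partition is: 1 block(s) of size 1, 1 block(s) of size 2.
In nonincreasing order the block sizes are [2, 1].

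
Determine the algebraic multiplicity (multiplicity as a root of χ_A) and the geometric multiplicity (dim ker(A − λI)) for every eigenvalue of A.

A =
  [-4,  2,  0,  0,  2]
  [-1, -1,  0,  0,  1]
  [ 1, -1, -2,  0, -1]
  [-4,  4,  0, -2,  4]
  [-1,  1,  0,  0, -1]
λ = -2: alg = 5, geom = 4

Step 1 — factor the characteristic polynomial to read off the algebraic multiplicities:
  χ_A(x) = (x + 2)^5

Step 2 — compute geometric multiplicities via the rank-nullity identity g(λ) = n − rank(A − λI):
  rank(A − (-2)·I) = 1, so dim ker(A − (-2)·I) = n − 1 = 4

Summary:
  λ = -2: algebraic multiplicity = 5, geometric multiplicity = 4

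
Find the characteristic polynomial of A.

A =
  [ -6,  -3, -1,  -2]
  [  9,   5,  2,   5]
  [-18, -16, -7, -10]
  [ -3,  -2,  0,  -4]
x^4 + 12*x^3 + 54*x^2 + 108*x + 81

Expanding det(x·I − A) (e.g. by cofactor expansion or by noting that A is similar to its Jordan form J, which has the same characteristic polynomial as A) gives
  χ_A(x) = x^4 + 12*x^3 + 54*x^2 + 108*x + 81
which factors as (x + 3)^4. The eigenvalues (with algebraic multiplicities) are λ = -3 with multiplicity 4.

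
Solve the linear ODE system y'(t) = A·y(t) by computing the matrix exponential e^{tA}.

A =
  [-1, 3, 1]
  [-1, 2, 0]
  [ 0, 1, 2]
e^{tA} =
  [t^2*exp(t)/2 - 2*t*exp(t) + exp(t), -t^2*exp(t) + 3*t*exp(t), -t^2*exp(t)/2 + t*exp(t)]
  [t^2*exp(t)/2 - t*exp(t), -t^2*exp(t) + t*exp(t) + exp(t), -t^2*exp(t)/2]
  [-t^2*exp(t)/2, t^2*exp(t) + t*exp(t), t^2*exp(t)/2 + t*exp(t) + exp(t)]

Strategy: write A = P · J · P⁻¹ where J is a Jordan canonical form, so e^{tA} = P · e^{tJ} · P⁻¹, and e^{tJ} can be computed block-by-block.

A has Jordan form
J =
  [1, 1, 0]
  [0, 1, 1]
  [0, 0, 1]
(up to reordering of blocks).

Per-block formulas:
  For a 3×3 Jordan block J_3(1): exp(t · J_3(1)) = e^(1t)·(I + t·N + (t^2/2)·N^2), where N is the 3×3 nilpotent shift.

After assembling e^{tJ} and conjugating by P, we get:

e^{tA} =
  [t^2*exp(t)/2 - 2*t*exp(t) + exp(t), -t^2*exp(t) + 3*t*exp(t), -t^2*exp(t)/2 + t*exp(t)]
  [t^2*exp(t)/2 - t*exp(t), -t^2*exp(t) + t*exp(t) + exp(t), -t^2*exp(t)/2]
  [-t^2*exp(t)/2, t^2*exp(t) + t*exp(t), t^2*exp(t)/2 + t*exp(t) + exp(t)]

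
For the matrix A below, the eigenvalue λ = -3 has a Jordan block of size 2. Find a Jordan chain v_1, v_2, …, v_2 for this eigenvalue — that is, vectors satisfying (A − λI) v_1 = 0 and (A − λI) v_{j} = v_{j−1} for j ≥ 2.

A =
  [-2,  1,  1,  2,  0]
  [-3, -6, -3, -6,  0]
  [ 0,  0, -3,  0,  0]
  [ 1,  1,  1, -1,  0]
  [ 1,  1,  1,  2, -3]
A Jordan chain for λ = -3 of length 2:
v_1 = (1, -3, 0, 1, 1)ᵀ
v_2 = (1, 0, 0, 0, 0)ᵀ

Let N = A − (-3)·I. We want v_2 with N^2 v_2 = 0 but N^1 v_2 ≠ 0; then v_{j-1} := N · v_j for j = 2, …, 2.

Pick v_2 = (1, 0, 0, 0, 0)ᵀ.
Then v_1 = N · v_2 = (1, -3, 0, 1, 1)ᵀ.

Sanity check: (A − (-3)·I) v_1 = (0, 0, 0, 0, 0)ᵀ = 0. ✓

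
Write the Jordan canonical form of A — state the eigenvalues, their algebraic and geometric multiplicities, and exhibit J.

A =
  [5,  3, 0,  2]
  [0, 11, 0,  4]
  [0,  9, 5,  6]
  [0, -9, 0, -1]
J_2(5) ⊕ J_1(5) ⊕ J_1(5)

The characteristic polynomial is
  det(x·I − A) = x^4 - 20*x^3 + 150*x^2 - 500*x + 625 = (x - 5)^4

Eigenvalues and multiplicities (the geometric multiplicity of λ is n − rank(A − λI), which equals the number of Jordan blocks for λ):
  λ = 5: algebraic multiplicity = 4, geometric multiplicity = 3

Determining the block sizes for each eigenvalue:
  λ = 5: 3 blocks summing to 4 forces exactly one block of size 2 and the rest size 1 → block sizes [2, 1, 1]

Assembling the blocks gives a Jordan form
J =
  [5, 1, 0, 0]
  [0, 5, 0, 0]
  [0, 0, 5, 0]
  [0, 0, 0, 5]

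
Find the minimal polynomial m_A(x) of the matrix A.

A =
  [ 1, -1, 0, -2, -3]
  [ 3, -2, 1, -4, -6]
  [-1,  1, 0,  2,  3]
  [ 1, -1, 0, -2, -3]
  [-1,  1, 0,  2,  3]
x^3

The characteristic polynomial is χ_A(x) = x^5, so the eigenvalues are known. The minimal polynomial is
  m_A(x) = Π_λ (x − λ)^{k_λ}
where k_λ is the size of the *largest* Jordan block for λ (equivalently, the smallest k with (A − λI)^k v = 0 for every generalised eigenvector v of λ).

  λ = 0: largest Jordan block has size 3, contributing (x − 0)^3

So m_A(x) = x^3 = x^3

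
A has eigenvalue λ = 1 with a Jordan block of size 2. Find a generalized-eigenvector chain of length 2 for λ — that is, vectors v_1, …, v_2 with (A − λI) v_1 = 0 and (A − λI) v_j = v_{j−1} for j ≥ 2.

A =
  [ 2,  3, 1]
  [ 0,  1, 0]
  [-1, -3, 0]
A Jordan chain for λ = 1 of length 2:
v_1 = (1, 0, -1)ᵀ
v_2 = (1, 0, 0)ᵀ

Let N = A − (1)·I. We want v_2 with N^2 v_2 = 0 but N^1 v_2 ≠ 0; then v_{j-1} := N · v_j for j = 2, …, 2.

Pick v_2 = (1, 0, 0)ᵀ.
Then v_1 = N · v_2 = (1, 0, -1)ᵀ.

Sanity check: (A − (1)·I) v_1 = (0, 0, 0)ᵀ = 0. ✓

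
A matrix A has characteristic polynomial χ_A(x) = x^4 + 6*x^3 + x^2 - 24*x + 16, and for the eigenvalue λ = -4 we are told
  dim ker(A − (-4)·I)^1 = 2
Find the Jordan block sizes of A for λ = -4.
Block sizes for λ = -4: [1, 1]

From the dimensions of kernels of powers, the number of Jordan blocks of size at least j is d_j − d_{j−1} where d_j = dim ker(N^j) (with d_0 = 0). Computing the differences gives [2].
The number of blocks of size exactly k is (#blocks of size ≥ k) − (#blocks of size ≥ k + 1), so the partition is: 2 block(s) of size 1.
In nonincreasing order the block sizes are [1, 1].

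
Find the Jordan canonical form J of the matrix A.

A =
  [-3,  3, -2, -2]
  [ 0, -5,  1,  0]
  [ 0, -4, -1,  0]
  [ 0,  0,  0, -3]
J_3(-3) ⊕ J_1(-3)

The characteristic polynomial is
  det(x·I − A) = x^4 + 12*x^3 + 54*x^2 + 108*x + 81 = (x + 3)^4

Eigenvalues and multiplicities (the geometric multiplicity of λ is n − rank(A − λI), which equals the number of Jordan blocks for λ):
  λ = -3: algebraic multiplicity = 4, geometric multiplicity = 2

Determining the block sizes for each eigenvalue:
  λ = -3: with am = 4 and gm = 2, the partition is not yet determined (e.g. several partitions of 4 into 2 parts exist). Let N = A − (-3)·I. Computing rank(N^1) = 2, rank(N^2) = 1, rank(N^3) = 0; the number of blocks of size ≥ j is rank(N^{j−1}) − rank(N^j), giving [2, 1, 1]. So we have 1 block(s) of size 3, 1 block(s) of size 1 → block sizes [3, 1]

Assembling the blocks gives a Jordan form
J =
  [-3,  1,  0,  0]
  [ 0, -3,  1,  0]
  [ 0,  0, -3,  0]
  [ 0,  0,  0, -3]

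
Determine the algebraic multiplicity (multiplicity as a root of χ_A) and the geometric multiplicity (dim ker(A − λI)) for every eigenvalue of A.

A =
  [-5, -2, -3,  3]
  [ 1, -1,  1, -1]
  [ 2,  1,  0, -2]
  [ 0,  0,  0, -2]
λ = -2: alg = 4, geom = 2

Step 1 — factor the characteristic polynomial to read off the algebraic multiplicities:
  χ_A(x) = (x + 2)^4

Step 2 — compute geometric multiplicities via the rank-nullity identity g(λ) = n − rank(A − λI):
  rank(A − (-2)·I) = 2, so dim ker(A − (-2)·I) = n − 2 = 2

Summary:
  λ = -2: algebraic multiplicity = 4, geometric multiplicity = 2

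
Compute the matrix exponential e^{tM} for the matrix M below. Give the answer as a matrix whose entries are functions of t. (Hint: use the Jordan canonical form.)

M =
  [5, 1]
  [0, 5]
e^{tM} =
  [exp(5*t), t*exp(5*t)]
  [0, exp(5*t)]

Strategy: write M = P · J · P⁻¹ where J is a Jordan canonical form, so e^{tM} = P · e^{tJ} · P⁻¹, and e^{tJ} can be computed block-by-block.

M has Jordan form
J =
  [5, 1]
  [0, 5]
(up to reordering of blocks).

Per-block formulas:
  For a 2×2 Jordan block J_2(5): exp(t · J_2(5)) = e^(5t)·(I + t·N), where N is the 2×2 nilpotent shift.

After assembling e^{tJ} and conjugating by P, we get:

e^{tM} =
  [exp(5*t), t*exp(5*t)]
  [0, exp(5*t)]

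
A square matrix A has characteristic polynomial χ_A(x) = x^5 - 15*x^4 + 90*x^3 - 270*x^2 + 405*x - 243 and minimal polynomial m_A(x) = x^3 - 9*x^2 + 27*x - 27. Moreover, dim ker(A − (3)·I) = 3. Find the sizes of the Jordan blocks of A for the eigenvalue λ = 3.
Block sizes for λ = 3: [3, 1, 1]

Step 1 — from the characteristic polynomial, algebraic multiplicity of λ = 3 is 5. From dim ker(A − (3)·I) = 3, there are exactly 3 Jordan blocks for λ = 3.
Step 2 — from the minimal polynomial, the factor (x − 3)^3 tells us the largest block for λ = 3 has size 3.
Step 3 — with total size 5, 3 blocks, and largest block 3, the block sizes (in nonincreasing order) are [3, 1, 1].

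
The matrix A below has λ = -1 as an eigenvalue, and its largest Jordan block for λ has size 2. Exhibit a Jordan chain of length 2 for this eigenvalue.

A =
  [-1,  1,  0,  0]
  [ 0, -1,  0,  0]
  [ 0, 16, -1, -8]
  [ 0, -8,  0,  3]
A Jordan chain for λ = -1 of length 2:
v_1 = (1, 0, 0, 0)ᵀ
v_2 = (0, 1, 0, 2)ᵀ

Let N = A − (-1)·I. We want v_2 with N^2 v_2 = 0 but N^1 v_2 ≠ 0; then v_{j-1} := N · v_j for j = 2, …, 2.

Pick v_2 = (0, 1, 0, 2)ᵀ.
Then v_1 = N · v_2 = (1, 0, 0, 0)ᵀ.

Sanity check: (A − (-1)·I) v_1 = (0, 0, 0, 0)ᵀ = 0. ✓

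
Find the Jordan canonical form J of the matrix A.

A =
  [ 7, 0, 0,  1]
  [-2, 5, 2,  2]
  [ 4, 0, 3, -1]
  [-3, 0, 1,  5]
J_3(5) ⊕ J_1(5)

The characteristic polynomial is
  det(x·I − A) = x^4 - 20*x^3 + 150*x^2 - 500*x + 625 = (x - 5)^4

Eigenvalues and multiplicities (the geometric multiplicity of λ is n − rank(A − λI), which equals the number of Jordan blocks for λ):
  λ = 5: algebraic multiplicity = 4, geometric multiplicity = 2

Determining the block sizes for each eigenvalue:
  λ = 5: with am = 4 and gm = 2, the partition is not yet determined (e.g. several partitions of 4 into 2 parts exist). Let N = A − (5)·I. Computing rank(N^1) = 2, rank(N^2) = 1, rank(N^3) = 0; the number of blocks of size ≥ j is rank(N^{j−1}) − rank(N^j), giving [2, 1, 1]. So we have 1 block(s) of size 3, 1 block(s) of size 1 → block sizes [3, 1]

Assembling the blocks gives a Jordan form
J =
  [5, 1, 0, 0]
  [0, 5, 1, 0]
  [0, 0, 5, 0]
  [0, 0, 0, 5]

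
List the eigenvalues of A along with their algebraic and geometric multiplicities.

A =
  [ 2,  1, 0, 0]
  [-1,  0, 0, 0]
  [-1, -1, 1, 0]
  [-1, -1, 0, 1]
λ = 1: alg = 4, geom = 3

Step 1 — factor the characteristic polynomial to read off the algebraic multiplicities:
  χ_A(x) = (x - 1)^4

Step 2 — compute geometric multiplicities via the rank-nullity identity g(λ) = n − rank(A − λI):
  rank(A − (1)·I) = 1, so dim ker(A − (1)·I) = n − 1 = 3

Summary:
  λ = 1: algebraic multiplicity = 4, geometric multiplicity = 3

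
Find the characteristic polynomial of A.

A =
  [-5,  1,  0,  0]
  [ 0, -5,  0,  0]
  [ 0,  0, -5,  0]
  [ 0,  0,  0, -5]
x^4 + 20*x^3 + 150*x^2 + 500*x + 625

Expanding det(x·I − A) (e.g. by cofactor expansion or by noting that A is similar to its Jordan form J, which has the same characteristic polynomial as A) gives
  χ_A(x) = x^4 + 20*x^3 + 150*x^2 + 500*x + 625
which factors as (x + 5)^4. The eigenvalues (with algebraic multiplicities) are λ = -5 with multiplicity 4.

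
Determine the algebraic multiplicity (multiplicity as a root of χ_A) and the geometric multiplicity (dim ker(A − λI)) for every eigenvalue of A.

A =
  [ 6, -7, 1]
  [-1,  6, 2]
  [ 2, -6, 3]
λ = 5: alg = 3, geom = 1

Step 1 — factor the characteristic polynomial to read off the algebraic multiplicities:
  χ_A(x) = (x - 5)^3

Step 2 — compute geometric multiplicities via the rank-nullity identity g(λ) = n − rank(A − λI):
  rank(A − (5)·I) = 2, so dim ker(A − (5)·I) = n − 2 = 1

Summary:
  λ = 5: algebraic multiplicity = 3, geometric multiplicity = 1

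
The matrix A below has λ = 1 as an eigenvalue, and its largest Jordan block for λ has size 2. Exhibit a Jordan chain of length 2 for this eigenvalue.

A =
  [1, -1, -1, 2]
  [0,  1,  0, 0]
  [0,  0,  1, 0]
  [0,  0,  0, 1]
A Jordan chain for λ = 1 of length 2:
v_1 = (-1, 0, 0, 0)ᵀ
v_2 = (0, 1, 0, 0)ᵀ

Let N = A − (1)·I. We want v_2 with N^2 v_2 = 0 but N^1 v_2 ≠ 0; then v_{j-1} := N · v_j for j = 2, …, 2.

Pick v_2 = (0, 1, 0, 0)ᵀ.
Then v_1 = N · v_2 = (-1, 0, 0, 0)ᵀ.

Sanity check: (A − (1)·I) v_1 = (0, 0, 0, 0)ᵀ = 0. ✓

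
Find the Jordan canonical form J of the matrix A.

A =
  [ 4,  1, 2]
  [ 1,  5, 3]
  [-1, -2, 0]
J_3(3)

The characteristic polynomial is
  det(x·I − A) = x^3 - 9*x^2 + 27*x - 27 = (x - 3)^3

Eigenvalues and multiplicities (the geometric multiplicity of λ is n − rank(A − λI), which equals the number of Jordan blocks for λ):
  λ = 3: algebraic multiplicity = 3, geometric multiplicity = 1

Determining the block sizes for each eigenvalue:
  λ = 3: one block (gm = 1), so the single block has size am = 3 → block sizes [3]

Assembling the blocks gives a Jordan form
J =
  [3, 1, 0]
  [0, 3, 1]
  [0, 0, 3]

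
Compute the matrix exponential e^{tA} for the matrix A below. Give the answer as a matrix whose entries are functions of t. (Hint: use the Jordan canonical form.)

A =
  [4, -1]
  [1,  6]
e^{tA} =
  [-t*exp(5*t) + exp(5*t), -t*exp(5*t)]
  [t*exp(5*t), t*exp(5*t) + exp(5*t)]

Strategy: write A = P · J · P⁻¹ where J is a Jordan canonical form, so e^{tA} = P · e^{tJ} · P⁻¹, and e^{tJ} can be computed block-by-block.

A has Jordan form
J =
  [5, 1]
  [0, 5]
(up to reordering of blocks).

Per-block formulas:
  For a 2×2 Jordan block J_2(5): exp(t · J_2(5)) = e^(5t)·(I + t·N), where N is the 2×2 nilpotent shift.

After assembling e^{tJ} and conjugating by P, we get:

e^{tA} =
  [-t*exp(5*t) + exp(5*t), -t*exp(5*t)]
  [t*exp(5*t), t*exp(5*t) + exp(5*t)]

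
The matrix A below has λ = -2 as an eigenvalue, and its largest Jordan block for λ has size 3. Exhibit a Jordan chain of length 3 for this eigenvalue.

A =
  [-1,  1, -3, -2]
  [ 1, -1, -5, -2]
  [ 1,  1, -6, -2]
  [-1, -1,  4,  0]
A Jordan chain for λ = -2 of length 3:
v_1 = (1, -1, 0, 0)ᵀ
v_2 = (1, 1, 1, -1)ᵀ
v_3 = (1, 0, 0, 0)ᵀ

Let N = A − (-2)·I. We want v_3 with N^3 v_3 = 0 but N^2 v_3 ≠ 0; then v_{j-1} := N · v_j for j = 3, …, 2.

Pick v_3 = (1, 0, 0, 0)ᵀ.
Then v_2 = N · v_3 = (1, 1, 1, -1)ᵀ.
Then v_1 = N · v_2 = (1, -1, 0, 0)ᵀ.

Sanity check: (A − (-2)·I) v_1 = (0, 0, 0, 0)ᵀ = 0. ✓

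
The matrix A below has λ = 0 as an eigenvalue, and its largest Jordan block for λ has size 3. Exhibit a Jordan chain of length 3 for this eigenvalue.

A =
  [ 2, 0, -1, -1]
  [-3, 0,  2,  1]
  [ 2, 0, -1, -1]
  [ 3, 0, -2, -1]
A Jordan chain for λ = 0 of length 3:
v_1 = (-1, 1, -1, -1)ᵀ
v_2 = (2, -3, 2, 3)ᵀ
v_3 = (1, 0, 0, 0)ᵀ

Let N = A − (0)·I. We want v_3 with N^3 v_3 = 0 but N^2 v_3 ≠ 0; then v_{j-1} := N · v_j for j = 3, …, 2.

Pick v_3 = (1, 0, 0, 0)ᵀ.
Then v_2 = N · v_3 = (2, -3, 2, 3)ᵀ.
Then v_1 = N · v_2 = (-1, 1, -1, -1)ᵀ.

Sanity check: (A − (0)·I) v_1 = (0, 0, 0, 0)ᵀ = 0. ✓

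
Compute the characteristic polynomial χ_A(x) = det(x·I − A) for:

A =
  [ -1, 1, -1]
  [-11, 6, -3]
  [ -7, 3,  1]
x^3 - 6*x^2 + 12*x - 8

Expanding det(x·I − A) (e.g. by cofactor expansion or by noting that A is similar to its Jordan form J, which has the same characteristic polynomial as A) gives
  χ_A(x) = x^3 - 6*x^2 + 12*x - 8
which factors as (x - 2)^3. The eigenvalues (with algebraic multiplicities) are λ = 2 with multiplicity 3.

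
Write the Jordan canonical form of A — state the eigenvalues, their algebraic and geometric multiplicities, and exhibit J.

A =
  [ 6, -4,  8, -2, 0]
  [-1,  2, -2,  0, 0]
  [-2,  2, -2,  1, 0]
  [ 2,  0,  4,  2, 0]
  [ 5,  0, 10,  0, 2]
J_2(2) ⊕ J_2(2) ⊕ J_1(2)

The characteristic polynomial is
  det(x·I − A) = x^5 - 10*x^4 + 40*x^3 - 80*x^2 + 80*x - 32 = (x - 2)^5

Eigenvalues and multiplicities (the geometric multiplicity of λ is n − rank(A − λI), which equals the number of Jordan blocks for λ):
  λ = 2: algebraic multiplicity = 5, geometric multiplicity = 3

Determining the block sizes for each eigenvalue:
  λ = 2: with am = 5 and gm = 3, the partition is not yet determined (e.g. several partitions of 5 into 3 parts exist). Let N = A − (2)·I. Computing rank(N^1) = 2, rank(N^2) = 0; the number of blocks of size ≥ j is rank(N^{j−1}) − rank(N^j), giving [3, 2]. So we have 2 block(s) of size 2, 1 block(s) of size 1 → block sizes [2, 2, 1]

Assembling the blocks gives a Jordan form
J =
  [2, 1, 0, 0, 0]
  [0, 2, 0, 0, 0]
  [0, 0, 2, 1, 0]
  [0, 0, 0, 2, 0]
  [0, 0, 0, 0, 2]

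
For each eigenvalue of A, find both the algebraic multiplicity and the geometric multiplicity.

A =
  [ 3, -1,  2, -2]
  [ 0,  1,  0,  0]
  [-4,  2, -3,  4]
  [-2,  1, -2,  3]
λ = 1: alg = 4, geom = 3

Step 1 — factor the characteristic polynomial to read off the algebraic multiplicities:
  χ_A(x) = (x - 1)^4

Step 2 — compute geometric multiplicities via the rank-nullity identity g(λ) = n − rank(A − λI):
  rank(A − (1)·I) = 1, so dim ker(A − (1)·I) = n − 1 = 3

Summary:
  λ = 1: algebraic multiplicity = 4, geometric multiplicity = 3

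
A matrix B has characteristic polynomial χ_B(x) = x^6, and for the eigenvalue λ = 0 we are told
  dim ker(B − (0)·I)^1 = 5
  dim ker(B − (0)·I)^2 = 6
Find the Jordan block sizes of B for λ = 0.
Block sizes for λ = 0: [2, 1, 1, 1, 1]

From the dimensions of kernels of powers, the number of Jordan blocks of size at least j is d_j − d_{j−1} where d_j = dim ker(N^j) (with d_0 = 0). Computing the differences gives [5, 1].
The number of blocks of size exactly k is (#blocks of size ≥ k) − (#blocks of size ≥ k + 1), so the partition is: 4 block(s) of size 1, 1 block(s) of size 2.
In nonincreasing order the block sizes are [2, 1, 1, 1, 1].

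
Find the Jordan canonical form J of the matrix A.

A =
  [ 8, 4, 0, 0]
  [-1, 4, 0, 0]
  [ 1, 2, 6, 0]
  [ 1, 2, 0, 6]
J_2(6) ⊕ J_1(6) ⊕ J_1(6)

The characteristic polynomial is
  det(x·I − A) = x^4 - 24*x^3 + 216*x^2 - 864*x + 1296 = (x - 6)^4

Eigenvalues and multiplicities (the geometric multiplicity of λ is n − rank(A − λI), which equals the number of Jordan blocks for λ):
  λ = 6: algebraic multiplicity = 4, geometric multiplicity = 3

Determining the block sizes for each eigenvalue:
  λ = 6: 3 blocks summing to 4 forces exactly one block of size 2 and the rest size 1 → block sizes [2, 1, 1]

Assembling the blocks gives a Jordan form
J =
  [6, 1, 0, 0]
  [0, 6, 0, 0]
  [0, 0, 6, 0]
  [0, 0, 0, 6]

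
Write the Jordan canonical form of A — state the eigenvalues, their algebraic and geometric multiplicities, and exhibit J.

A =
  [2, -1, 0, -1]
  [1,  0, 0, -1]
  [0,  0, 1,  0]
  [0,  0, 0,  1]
J_2(1) ⊕ J_1(1) ⊕ J_1(1)

The characteristic polynomial is
  det(x·I − A) = x^4 - 4*x^3 + 6*x^2 - 4*x + 1 = (x - 1)^4

Eigenvalues and multiplicities (the geometric multiplicity of λ is n − rank(A − λI), which equals the number of Jordan blocks for λ):
  λ = 1: algebraic multiplicity = 4, geometric multiplicity = 3

Determining the block sizes for each eigenvalue:
  λ = 1: 3 blocks summing to 4 forces exactly one block of size 2 and the rest size 1 → block sizes [2, 1, 1]

Assembling the blocks gives a Jordan form
J =
  [1, 1, 0, 0]
  [0, 1, 0, 0]
  [0, 0, 1, 0]
  [0, 0, 0, 1]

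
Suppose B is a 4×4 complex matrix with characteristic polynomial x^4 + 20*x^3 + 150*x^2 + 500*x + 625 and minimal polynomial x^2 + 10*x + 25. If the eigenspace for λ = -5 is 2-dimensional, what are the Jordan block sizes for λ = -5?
Block sizes for λ = -5: [2, 2]

Step 1 — from the characteristic polynomial, algebraic multiplicity of λ = -5 is 4. From dim ker(B − (-5)·I) = 2, there are exactly 2 Jordan blocks for λ = -5.
Step 2 — from the minimal polynomial, the factor (x + 5)^2 tells us the largest block for λ = -5 has size 2.
Step 3 — with total size 4, 2 blocks, and largest block 2, the block sizes (in nonincreasing order) are [2, 2].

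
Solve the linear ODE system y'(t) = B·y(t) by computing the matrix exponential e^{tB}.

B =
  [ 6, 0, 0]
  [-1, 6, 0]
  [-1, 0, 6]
e^{tB} =
  [exp(6*t), 0, 0]
  [-t*exp(6*t), exp(6*t), 0]
  [-t*exp(6*t), 0, exp(6*t)]

Strategy: write B = P · J · P⁻¹ where J is a Jordan canonical form, so e^{tB} = P · e^{tJ} · P⁻¹, and e^{tJ} can be computed block-by-block.

B has Jordan form
J =
  [6, 1, 0]
  [0, 6, 0]
  [0, 0, 6]
(up to reordering of blocks).

Per-block formulas:
  For a 1×1 block at λ = 6: exp(t · [6]) = [e^(6t)].
  For a 2×2 Jordan block J_2(6): exp(t · J_2(6)) = e^(6t)·(I + t·N), where N is the 2×2 nilpotent shift.

After assembling e^{tJ} and conjugating by P, we get:

e^{tB} =
  [exp(6*t), 0, 0]
  [-t*exp(6*t), exp(6*t), 0]
  [-t*exp(6*t), 0, exp(6*t)]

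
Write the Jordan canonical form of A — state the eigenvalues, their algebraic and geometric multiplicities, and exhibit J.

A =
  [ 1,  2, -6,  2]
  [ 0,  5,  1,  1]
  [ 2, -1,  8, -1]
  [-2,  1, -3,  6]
J_3(5) ⊕ J_1(5)

The characteristic polynomial is
  det(x·I − A) = x^4 - 20*x^3 + 150*x^2 - 500*x + 625 = (x - 5)^4

Eigenvalues and multiplicities (the geometric multiplicity of λ is n − rank(A − λI), which equals the number of Jordan blocks for λ):
  λ = 5: algebraic multiplicity = 4, geometric multiplicity = 2

Determining the block sizes for each eigenvalue:
  λ = 5: with am = 4 and gm = 2, the partition is not yet determined (e.g. several partitions of 4 into 2 parts exist). Let N = A − (5)·I. Computing rank(N^1) = 2, rank(N^2) = 1, rank(N^3) = 0; the number of blocks of size ≥ j is rank(N^{j−1}) − rank(N^j), giving [2, 1, 1]. So we have 1 block(s) of size 3, 1 block(s) of size 1 → block sizes [3, 1]

Assembling the blocks gives a Jordan form
J =
  [5, 1, 0, 0]
  [0, 5, 1, 0]
  [0, 0, 5, 0]
  [0, 0, 0, 5]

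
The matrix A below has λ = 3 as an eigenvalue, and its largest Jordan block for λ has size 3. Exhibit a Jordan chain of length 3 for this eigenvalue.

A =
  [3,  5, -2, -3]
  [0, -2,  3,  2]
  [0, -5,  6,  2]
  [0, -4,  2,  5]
A Jordan chain for λ = 3 of length 3:
v_1 = (-3, 2, 2, 2)ᵀ
v_2 = (5, -5, -5, -4)ᵀ
v_3 = (0, 1, 0, 0)ᵀ

Let N = A − (3)·I. We want v_3 with N^3 v_3 = 0 but N^2 v_3 ≠ 0; then v_{j-1} := N · v_j for j = 3, …, 2.

Pick v_3 = (0, 1, 0, 0)ᵀ.
Then v_2 = N · v_3 = (5, -5, -5, -4)ᵀ.
Then v_1 = N · v_2 = (-3, 2, 2, 2)ᵀ.

Sanity check: (A − (3)·I) v_1 = (0, 0, 0, 0)ᵀ = 0. ✓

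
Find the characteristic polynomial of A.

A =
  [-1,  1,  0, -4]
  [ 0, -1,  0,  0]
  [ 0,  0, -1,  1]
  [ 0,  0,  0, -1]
x^4 + 4*x^3 + 6*x^2 + 4*x + 1

Expanding det(x·I − A) (e.g. by cofactor expansion or by noting that A is similar to its Jordan form J, which has the same characteristic polynomial as A) gives
  χ_A(x) = x^4 + 4*x^3 + 6*x^2 + 4*x + 1
which factors as (x + 1)^4. The eigenvalues (with algebraic multiplicities) are λ = -1 with multiplicity 4.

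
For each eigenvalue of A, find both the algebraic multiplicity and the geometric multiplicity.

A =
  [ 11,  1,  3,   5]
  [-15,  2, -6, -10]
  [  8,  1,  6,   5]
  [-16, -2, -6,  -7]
λ = 3: alg = 4, geom = 2

Step 1 — factor the characteristic polynomial to read off the algebraic multiplicities:
  χ_A(x) = (x - 3)^4

Step 2 — compute geometric multiplicities via the rank-nullity identity g(λ) = n − rank(A − λI):
  rank(A − (3)·I) = 2, so dim ker(A − (3)·I) = n − 2 = 2

Summary:
  λ = 3: algebraic multiplicity = 4, geometric multiplicity = 2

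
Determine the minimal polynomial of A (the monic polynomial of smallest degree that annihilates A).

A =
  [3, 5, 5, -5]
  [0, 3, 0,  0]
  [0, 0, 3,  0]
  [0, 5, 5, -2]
x^2 - x - 6

The characteristic polynomial is χ_A(x) = (x - 3)^3*(x + 2), so the eigenvalues are known. The minimal polynomial is
  m_A(x) = Π_λ (x − λ)^{k_λ}
where k_λ is the size of the *largest* Jordan block for λ (equivalently, the smallest k with (A − λI)^k v = 0 for every generalised eigenvector v of λ).

  λ = -2: largest Jordan block has size 1, contributing (x + 2)
  λ = 3: largest Jordan block has size 1, contributing (x − 3)

So m_A(x) = (x - 3)*(x + 2) = x^2 - x - 6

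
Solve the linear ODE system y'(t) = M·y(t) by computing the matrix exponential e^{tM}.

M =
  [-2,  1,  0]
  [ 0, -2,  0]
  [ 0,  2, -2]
e^{tM} =
  [exp(-2*t), t*exp(-2*t), 0]
  [0, exp(-2*t), 0]
  [0, 2*t*exp(-2*t), exp(-2*t)]

Strategy: write M = P · J · P⁻¹ where J is a Jordan canonical form, so e^{tM} = P · e^{tJ} · P⁻¹, and e^{tJ} can be computed block-by-block.

M has Jordan form
J =
  [-2,  1,  0]
  [ 0, -2,  0]
  [ 0,  0, -2]
(up to reordering of blocks).

Per-block formulas:
  For a 1×1 block at λ = -2: exp(t · [-2]) = [e^(-2t)].
  For a 2×2 Jordan block J_2(-2): exp(t · J_2(-2)) = e^(-2t)·(I + t·N), where N is the 2×2 nilpotent shift.

After assembling e^{tJ} and conjugating by P, we get:

e^{tM} =
  [exp(-2*t), t*exp(-2*t), 0]
  [0, exp(-2*t), 0]
  [0, 2*t*exp(-2*t), exp(-2*t)]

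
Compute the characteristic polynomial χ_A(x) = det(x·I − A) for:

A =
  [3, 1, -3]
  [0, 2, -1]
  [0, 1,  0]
x^3 - 5*x^2 + 7*x - 3

Expanding det(x·I − A) (e.g. by cofactor expansion or by noting that A is similar to its Jordan form J, which has the same characteristic polynomial as A) gives
  χ_A(x) = x^3 - 5*x^2 + 7*x - 3
which factors as (x - 3)*(x - 1)^2. The eigenvalues (with algebraic multiplicities) are λ = 1 with multiplicity 2, λ = 3 with multiplicity 1.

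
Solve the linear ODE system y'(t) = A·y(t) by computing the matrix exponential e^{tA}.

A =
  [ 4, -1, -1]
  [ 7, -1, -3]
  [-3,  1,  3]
e^{tA} =
  [2*t*exp(2*t) + exp(2*t), -t*exp(2*t), -t*exp(2*t)]
  [t^2*exp(2*t) + 7*t*exp(2*t), -t^2*exp(2*t)/2 - 3*t*exp(2*t) + exp(2*t), -t^2*exp(2*t)/2 - 3*t*exp(2*t)]
  [-t^2*exp(2*t) - 3*t*exp(2*t), t^2*exp(2*t)/2 + t*exp(2*t), t^2*exp(2*t)/2 + t*exp(2*t) + exp(2*t)]

Strategy: write A = P · J · P⁻¹ where J is a Jordan canonical form, so e^{tA} = P · e^{tJ} · P⁻¹, and e^{tJ} can be computed block-by-block.

A has Jordan form
J =
  [2, 1, 0]
  [0, 2, 1]
  [0, 0, 2]
(up to reordering of blocks).

Per-block formulas:
  For a 3×3 Jordan block J_3(2): exp(t · J_3(2)) = e^(2t)·(I + t·N + (t^2/2)·N^2), where N is the 3×3 nilpotent shift.

After assembling e^{tJ} and conjugating by P, we get:

e^{tA} =
  [2*t*exp(2*t) + exp(2*t), -t*exp(2*t), -t*exp(2*t)]
  [t^2*exp(2*t) + 7*t*exp(2*t), -t^2*exp(2*t)/2 - 3*t*exp(2*t) + exp(2*t), -t^2*exp(2*t)/2 - 3*t*exp(2*t)]
  [-t^2*exp(2*t) - 3*t*exp(2*t), t^2*exp(2*t)/2 + t*exp(2*t), t^2*exp(2*t)/2 + t*exp(2*t) + exp(2*t)]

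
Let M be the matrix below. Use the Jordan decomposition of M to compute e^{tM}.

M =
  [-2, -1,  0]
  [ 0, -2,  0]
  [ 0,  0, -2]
e^{tM} =
  [exp(-2*t), -t*exp(-2*t), 0]
  [0, exp(-2*t), 0]
  [0, 0, exp(-2*t)]

Strategy: write M = P · J · P⁻¹ where J is a Jordan canonical form, so e^{tM} = P · e^{tJ} · P⁻¹, and e^{tJ} can be computed block-by-block.

M has Jordan form
J =
  [-2,  1,  0]
  [ 0, -2,  0]
  [ 0,  0, -2]
(up to reordering of blocks).

Per-block formulas:
  For a 2×2 Jordan block J_2(-2): exp(t · J_2(-2)) = e^(-2t)·(I + t·N), where N is the 2×2 nilpotent shift.
  For a 1×1 block at λ = -2: exp(t · [-2]) = [e^(-2t)].

After assembling e^{tJ} and conjugating by P, we get:

e^{tM} =
  [exp(-2*t), -t*exp(-2*t), 0]
  [0, exp(-2*t), 0]
  [0, 0, exp(-2*t)]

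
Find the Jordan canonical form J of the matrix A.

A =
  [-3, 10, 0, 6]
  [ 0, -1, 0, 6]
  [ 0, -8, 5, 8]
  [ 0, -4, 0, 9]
J_1(-3) ⊕ J_1(3) ⊕ J_1(5) ⊕ J_1(5)

The characteristic polynomial is
  det(x·I − A) = x^4 - 10*x^3 + 16*x^2 + 90*x - 225 = (x - 5)^2*(x - 3)*(x + 3)

Eigenvalues and multiplicities (the geometric multiplicity of λ is n − rank(A − λI), which equals the number of Jordan blocks for λ):
  λ = -3: algebraic multiplicity = 1, geometric multiplicity = 1
  λ = 3: algebraic multiplicity = 1, geometric multiplicity = 1
  λ = 5: algebraic multiplicity = 2, geometric multiplicity = 2

Determining the block sizes for each eigenvalue:
  λ = -3: one block (gm = 1), so the single block has size am = 1 → block sizes [1]
  λ = 3: one block (gm = 1), so the single block has size am = 1 → block sizes [1]
  λ = 5: gm = am = 2, so every block has size 1 → block sizes [1, 1]

Assembling the blocks gives a Jordan form
J =
  [-3, 0, 0, 0]
  [ 0, 3, 0, 0]
  [ 0, 0, 5, 0]
  [ 0, 0, 0, 5]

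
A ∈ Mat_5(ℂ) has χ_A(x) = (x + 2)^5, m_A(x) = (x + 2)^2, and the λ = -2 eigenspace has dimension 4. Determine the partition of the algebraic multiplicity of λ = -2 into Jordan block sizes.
Block sizes for λ = -2: [2, 1, 1, 1]

Step 1 — from the characteristic polynomial, algebraic multiplicity of λ = -2 is 5. From dim ker(A − (-2)·I) = 4, there are exactly 4 Jordan blocks for λ = -2.
Step 2 — from the minimal polynomial, the factor (x + 2)^2 tells us the largest block for λ = -2 has size 2.
Step 3 — with total size 5, 4 blocks, and largest block 2, the block sizes (in nonincreasing order) are [2, 1, 1, 1].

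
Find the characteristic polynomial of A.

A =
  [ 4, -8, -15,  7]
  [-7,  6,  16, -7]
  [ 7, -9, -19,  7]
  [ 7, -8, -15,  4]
x^4 + 5*x^3 - 9*x^2 - 81*x - 108

Expanding det(x·I − A) (e.g. by cofactor expansion or by noting that A is similar to its Jordan form J, which has the same characteristic polynomial as A) gives
  χ_A(x) = x^4 + 5*x^3 - 9*x^2 - 81*x - 108
which factors as (x - 4)*(x + 3)^3. The eigenvalues (with algebraic multiplicities) are λ = -3 with multiplicity 3, λ = 4 with multiplicity 1.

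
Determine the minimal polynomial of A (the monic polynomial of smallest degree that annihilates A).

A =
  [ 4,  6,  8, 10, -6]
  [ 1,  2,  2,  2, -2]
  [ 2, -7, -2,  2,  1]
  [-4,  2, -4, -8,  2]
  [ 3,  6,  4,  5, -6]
x^3 + 6*x^2 + 12*x + 8

The characteristic polynomial is χ_A(x) = (x + 2)^5, so the eigenvalues are known. The minimal polynomial is
  m_A(x) = Π_λ (x − λ)^{k_λ}
where k_λ is the size of the *largest* Jordan block for λ (equivalently, the smallest k with (A − λI)^k v = 0 for every generalised eigenvector v of λ).

  λ = -2: largest Jordan block has size 3, contributing (x + 2)^3

So m_A(x) = (x + 2)^3 = x^3 + 6*x^2 + 12*x + 8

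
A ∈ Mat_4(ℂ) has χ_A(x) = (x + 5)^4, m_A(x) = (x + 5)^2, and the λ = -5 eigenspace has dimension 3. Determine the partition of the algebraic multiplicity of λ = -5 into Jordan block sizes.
Block sizes for λ = -5: [2, 1, 1]

Step 1 — from the characteristic polynomial, algebraic multiplicity of λ = -5 is 4. From dim ker(A − (-5)·I) = 3, there are exactly 3 Jordan blocks for λ = -5.
Step 2 — from the minimal polynomial, the factor (x + 5)^2 tells us the largest block for λ = -5 has size 2.
Step 3 — with total size 4, 3 blocks, and largest block 2, the block sizes (in nonincreasing order) are [2, 1, 1].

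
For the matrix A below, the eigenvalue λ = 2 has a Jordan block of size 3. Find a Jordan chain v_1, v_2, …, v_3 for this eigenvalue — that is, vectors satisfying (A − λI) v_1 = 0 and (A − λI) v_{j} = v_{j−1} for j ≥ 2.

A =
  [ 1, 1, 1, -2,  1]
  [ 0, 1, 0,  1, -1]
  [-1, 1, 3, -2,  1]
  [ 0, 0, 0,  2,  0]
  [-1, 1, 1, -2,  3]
A Jordan chain for λ = 2 of length 3:
v_1 = (-1, 1, -1, 0, -1)ᵀ
v_2 = (-1, 0, -1, 0, -1)ᵀ
v_3 = (1, 0, 0, 0, 0)ᵀ

Let N = A − (2)·I. We want v_3 with N^3 v_3 = 0 but N^2 v_3 ≠ 0; then v_{j-1} := N · v_j for j = 3, …, 2.

Pick v_3 = (1, 0, 0, 0, 0)ᵀ.
Then v_2 = N · v_3 = (-1, 0, -1, 0, -1)ᵀ.
Then v_1 = N · v_2 = (-1, 1, -1, 0, -1)ᵀ.

Sanity check: (A − (2)·I) v_1 = (0, 0, 0, 0, 0)ᵀ = 0. ✓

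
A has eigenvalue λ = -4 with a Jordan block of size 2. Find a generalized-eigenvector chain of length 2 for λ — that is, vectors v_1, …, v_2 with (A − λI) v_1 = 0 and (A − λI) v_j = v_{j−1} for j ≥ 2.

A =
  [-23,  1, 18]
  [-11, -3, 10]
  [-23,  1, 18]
A Jordan chain for λ = -4 of length 2:
v_1 = (1, 1, 1)ᵀ
v_2 = (0, 1, 0)ᵀ

Let N = A − (-4)·I. We want v_2 with N^2 v_2 = 0 but N^1 v_2 ≠ 0; then v_{j-1} := N · v_j for j = 2, …, 2.

Pick v_2 = (0, 1, 0)ᵀ.
Then v_1 = N · v_2 = (1, 1, 1)ᵀ.

Sanity check: (A − (-4)·I) v_1 = (0, 0, 0)ᵀ = 0. ✓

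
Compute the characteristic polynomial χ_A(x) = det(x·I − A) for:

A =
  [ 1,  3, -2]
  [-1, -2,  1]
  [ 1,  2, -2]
x^3 + 3*x^2 + 3*x + 1

Expanding det(x·I − A) (e.g. by cofactor expansion or by noting that A is similar to its Jordan form J, which has the same characteristic polynomial as A) gives
  χ_A(x) = x^3 + 3*x^2 + 3*x + 1
which factors as (x + 1)^3. The eigenvalues (with algebraic multiplicities) are λ = -1 with multiplicity 3.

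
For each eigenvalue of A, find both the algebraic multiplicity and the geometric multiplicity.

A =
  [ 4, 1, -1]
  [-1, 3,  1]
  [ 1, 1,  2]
λ = 3: alg = 3, geom = 1

Step 1 — factor the characteristic polynomial to read off the algebraic multiplicities:
  χ_A(x) = (x - 3)^3

Step 2 — compute geometric multiplicities via the rank-nullity identity g(λ) = n − rank(A − λI):
  rank(A − (3)·I) = 2, so dim ker(A − (3)·I) = n − 2 = 1

Summary:
  λ = 3: algebraic multiplicity = 3, geometric multiplicity = 1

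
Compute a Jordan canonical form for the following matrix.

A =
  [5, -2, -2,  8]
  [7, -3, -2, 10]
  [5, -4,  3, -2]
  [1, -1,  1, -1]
J_2(1) ⊕ J_2(1)

The characteristic polynomial is
  det(x·I − A) = x^4 - 4*x^3 + 6*x^2 - 4*x + 1 = (x - 1)^4

Eigenvalues and multiplicities (the geometric multiplicity of λ is n − rank(A − λI), which equals the number of Jordan blocks for λ):
  λ = 1: algebraic multiplicity = 4, geometric multiplicity = 2

Determining the block sizes for each eigenvalue:
  λ = 1: with am = 4 and gm = 2, the partition is not yet determined (e.g. several partitions of 4 into 2 parts exist). Let N = A − (1)·I. Computing rank(N^1) = 2, rank(N^2) = 0; the number of blocks of size ≥ j is rank(N^{j−1}) − rank(N^j), giving [2, 2]. So we have 2 block(s) of size 2 → block sizes [2, 2]

Assembling the blocks gives a Jordan form
J =
  [1, 1, 0, 0]
  [0, 1, 0, 0]
  [0, 0, 1, 1]
  [0, 0, 0, 1]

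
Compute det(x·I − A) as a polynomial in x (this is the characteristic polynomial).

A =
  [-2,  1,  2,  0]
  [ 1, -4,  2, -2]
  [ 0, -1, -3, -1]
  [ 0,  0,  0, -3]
x^4 + 12*x^3 + 54*x^2 + 108*x + 81

Expanding det(x·I − A) (e.g. by cofactor expansion or by noting that A is similar to its Jordan form J, which has the same characteristic polynomial as A) gives
  χ_A(x) = x^4 + 12*x^3 + 54*x^2 + 108*x + 81
which factors as (x + 3)^4. The eigenvalues (with algebraic multiplicities) are λ = -3 with multiplicity 4.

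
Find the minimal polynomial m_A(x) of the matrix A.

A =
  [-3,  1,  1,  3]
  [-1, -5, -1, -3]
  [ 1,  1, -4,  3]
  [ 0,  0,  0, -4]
x^3 + 12*x^2 + 48*x + 64

The characteristic polynomial is χ_A(x) = (x + 4)^4, so the eigenvalues are known. The minimal polynomial is
  m_A(x) = Π_λ (x − λ)^{k_λ}
where k_λ is the size of the *largest* Jordan block for λ (equivalently, the smallest k with (A − λI)^k v = 0 for every generalised eigenvector v of λ).

  λ = -4: largest Jordan block has size 3, contributing (x + 4)^3

So m_A(x) = (x + 4)^3 = x^3 + 12*x^2 + 48*x + 64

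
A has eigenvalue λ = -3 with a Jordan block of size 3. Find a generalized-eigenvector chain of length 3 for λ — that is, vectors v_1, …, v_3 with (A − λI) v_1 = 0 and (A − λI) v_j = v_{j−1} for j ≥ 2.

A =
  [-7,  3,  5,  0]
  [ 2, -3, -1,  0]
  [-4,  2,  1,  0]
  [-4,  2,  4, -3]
A Jordan chain for λ = -3 of length 3:
v_1 = (2, -4, 4, 4)ᵀ
v_2 = (-4, 2, -4, -4)ᵀ
v_3 = (1, 0, 0, 0)ᵀ

Let N = A − (-3)·I. We want v_3 with N^3 v_3 = 0 but N^2 v_3 ≠ 0; then v_{j-1} := N · v_j for j = 3, …, 2.

Pick v_3 = (1, 0, 0, 0)ᵀ.
Then v_2 = N · v_3 = (-4, 2, -4, -4)ᵀ.
Then v_1 = N · v_2 = (2, -4, 4, 4)ᵀ.

Sanity check: (A − (-3)·I) v_1 = (0, 0, 0, 0)ᵀ = 0. ✓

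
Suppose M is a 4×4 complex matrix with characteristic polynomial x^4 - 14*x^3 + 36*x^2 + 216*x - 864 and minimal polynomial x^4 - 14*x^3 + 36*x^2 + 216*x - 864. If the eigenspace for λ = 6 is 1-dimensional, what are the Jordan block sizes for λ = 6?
Block sizes for λ = 6: [3]

Step 1 — from the characteristic polynomial, algebraic multiplicity of λ = 6 is 3. From dim ker(M − (6)·I) = 1, there are exactly 1 Jordan blocks for λ = 6.
Step 2 — from the minimal polynomial, the factor (x − 6)^3 tells us the largest block for λ = 6 has size 3.
Step 3 — with total size 3, 1 blocks, and largest block 3, the block sizes (in nonincreasing order) are [3].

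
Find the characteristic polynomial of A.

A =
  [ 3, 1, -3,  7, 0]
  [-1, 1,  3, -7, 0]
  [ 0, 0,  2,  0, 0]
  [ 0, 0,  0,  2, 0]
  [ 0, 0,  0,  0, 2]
x^5 - 10*x^4 + 40*x^3 - 80*x^2 + 80*x - 32

Expanding det(x·I − A) (e.g. by cofactor expansion or by noting that A is similar to its Jordan form J, which has the same characteristic polynomial as A) gives
  χ_A(x) = x^5 - 10*x^4 + 40*x^3 - 80*x^2 + 80*x - 32
which factors as (x - 2)^5. The eigenvalues (with algebraic multiplicities) are λ = 2 with multiplicity 5.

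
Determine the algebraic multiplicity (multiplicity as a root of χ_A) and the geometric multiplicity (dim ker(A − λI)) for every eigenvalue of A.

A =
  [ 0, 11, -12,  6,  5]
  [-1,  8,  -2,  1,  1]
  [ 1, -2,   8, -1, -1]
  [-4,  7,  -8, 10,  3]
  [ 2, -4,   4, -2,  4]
λ = 6: alg = 5, geom = 3

Step 1 — factor the characteristic polynomial to read off the algebraic multiplicities:
  χ_A(x) = (x - 6)^5

Step 2 — compute geometric multiplicities via the rank-nullity identity g(λ) = n − rank(A − λI):
  rank(A − (6)·I) = 2, so dim ker(A − (6)·I) = n − 2 = 3

Summary:
  λ = 6: algebraic multiplicity = 5, geometric multiplicity = 3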